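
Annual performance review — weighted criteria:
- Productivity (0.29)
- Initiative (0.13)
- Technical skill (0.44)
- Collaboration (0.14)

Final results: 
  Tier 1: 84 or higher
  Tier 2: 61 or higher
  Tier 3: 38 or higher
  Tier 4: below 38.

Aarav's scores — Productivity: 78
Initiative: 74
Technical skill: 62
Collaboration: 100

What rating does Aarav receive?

Weighted total:
  Productivity 78 × 0.29 = 22.62
  Initiative 74 × 0.13 = 9.62
  Technical skill 62 × 0.44 = 27.28
  Collaboration 100 × 0.14 = 14
Sum = 73.52
73.52 is ≥ 61 and < 84 → Tier 2

Tier 2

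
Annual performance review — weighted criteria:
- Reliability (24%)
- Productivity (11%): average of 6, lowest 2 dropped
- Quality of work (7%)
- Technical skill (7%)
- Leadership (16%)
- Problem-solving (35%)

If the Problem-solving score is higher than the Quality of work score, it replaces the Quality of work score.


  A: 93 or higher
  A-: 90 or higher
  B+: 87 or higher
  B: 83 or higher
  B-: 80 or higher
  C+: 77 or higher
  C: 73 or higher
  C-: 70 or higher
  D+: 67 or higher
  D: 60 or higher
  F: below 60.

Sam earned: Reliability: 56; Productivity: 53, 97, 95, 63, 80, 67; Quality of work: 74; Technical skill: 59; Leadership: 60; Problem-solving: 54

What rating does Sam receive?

D

Productivity: drop 53, 63 → average of remaining 4 = 339/4 = 84.75
Problem-solving (54) ≤ Quality of work (74), so Quality of work stays at 74.
Weighted total:
  Reliability 56 × 0.24 = 13.44
  Productivity 84.75 × 0.11 = 9.3225
  Quality of work 74 × 0.07 = 5.18
  Technical skill 59 × 0.07 = 4.13
  Leadership 60 × 0.16 = 9.6
  Problem-solving 54 × 0.35 = 18.9
Sum = 60.5725
60.5725 is ≥ 60 and < 67 → D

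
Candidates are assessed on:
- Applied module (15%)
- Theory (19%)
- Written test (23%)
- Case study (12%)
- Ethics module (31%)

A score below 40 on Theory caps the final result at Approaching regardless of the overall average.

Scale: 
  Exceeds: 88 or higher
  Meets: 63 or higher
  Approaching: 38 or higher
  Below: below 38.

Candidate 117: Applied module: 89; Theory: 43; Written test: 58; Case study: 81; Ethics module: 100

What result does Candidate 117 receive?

Theory score 43 ≥ 40: minimum met.
Weighted total:
  Applied module 89 × 0.15 = 13.35
  Theory 43 × 0.19 = 8.17
  Written test 58 × 0.23 = 13.34
  Case study 81 × 0.12 = 9.72
  Ethics module 100 × 0.31 = 31
Sum = 75.58
75.58 is ≥ 63 and < 88 → Meets

Meets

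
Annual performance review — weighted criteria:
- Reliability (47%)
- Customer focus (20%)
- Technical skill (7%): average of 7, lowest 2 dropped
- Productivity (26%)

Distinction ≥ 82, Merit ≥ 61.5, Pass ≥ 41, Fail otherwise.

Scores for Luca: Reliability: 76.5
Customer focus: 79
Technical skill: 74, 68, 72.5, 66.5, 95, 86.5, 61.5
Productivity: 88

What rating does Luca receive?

Merit

Technical skill: drop 61.5, 66.5 → average of remaining 5 = 396/5 = 79.2
Weighted total:
  Reliability 76.5 × 0.47 = 35.955
  Customer focus 79 × 0.2 = 15.8
  Technical skill 79.2 × 0.07 = 5.544
  Productivity 88 × 0.26 = 22.88
Sum = 80.179
80.179 is ≥ 61.5 and < 82 → Merit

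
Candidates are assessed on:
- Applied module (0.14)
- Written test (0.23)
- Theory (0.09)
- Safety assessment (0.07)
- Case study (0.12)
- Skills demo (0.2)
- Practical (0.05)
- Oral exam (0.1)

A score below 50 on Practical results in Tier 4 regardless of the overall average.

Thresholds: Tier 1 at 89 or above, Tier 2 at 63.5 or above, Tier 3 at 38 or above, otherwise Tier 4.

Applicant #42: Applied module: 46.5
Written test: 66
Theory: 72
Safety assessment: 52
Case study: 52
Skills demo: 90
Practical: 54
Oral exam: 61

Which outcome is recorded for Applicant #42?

Practical score 54 ≥ 50: minimum met.
Weighted total:
  Applied module 46.5 × 0.14 = 6.51
  Written test 66 × 0.23 = 15.18
  Theory 72 × 0.09 = 6.48
  Safety assessment 52 × 0.07 = 3.64
  Case study 52 × 0.12 = 6.24
  Skills demo 90 × 0.2 = 18
  Practical 54 × 0.05 = 2.7
  Oral exam 61 × 0.1 = 6.1
Sum = 64.85
64.85 is ≥ 63.5 and < 89 → Tier 2

Tier 2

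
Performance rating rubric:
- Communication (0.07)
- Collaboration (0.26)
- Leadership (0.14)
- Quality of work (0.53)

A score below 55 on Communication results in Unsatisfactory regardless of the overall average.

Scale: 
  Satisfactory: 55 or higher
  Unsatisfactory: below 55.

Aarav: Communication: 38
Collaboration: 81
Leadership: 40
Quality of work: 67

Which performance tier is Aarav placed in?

Unsatisfactory

Communication score 38 < 55: minimum not met.
Weighted total:
  Communication 38 × 0.07 = 2.66
  Collaboration 81 × 0.26 = 21.06
  Leadership 40 × 0.14 = 5.6
  Quality of work 67 × 0.53 = 35.51
Sum = 64.83
Because the Communication minimum was not met, the result is Unsatisfactory.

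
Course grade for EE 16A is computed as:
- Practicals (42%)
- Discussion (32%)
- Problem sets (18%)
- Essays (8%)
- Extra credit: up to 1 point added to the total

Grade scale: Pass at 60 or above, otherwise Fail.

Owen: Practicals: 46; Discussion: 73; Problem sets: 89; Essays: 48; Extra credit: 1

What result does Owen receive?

Weighted total:
  Practicals 46 × 0.42 = 19.32
  Discussion 73 × 0.32 = 23.36
  Problem sets 89 × 0.18 = 16.02
  Essays 48 × 0.08 = 3.84
Sum = 62.54
Extra credit: 62.54 + 1 = 63.54
63.54 ≥ 60 → Pass

Pass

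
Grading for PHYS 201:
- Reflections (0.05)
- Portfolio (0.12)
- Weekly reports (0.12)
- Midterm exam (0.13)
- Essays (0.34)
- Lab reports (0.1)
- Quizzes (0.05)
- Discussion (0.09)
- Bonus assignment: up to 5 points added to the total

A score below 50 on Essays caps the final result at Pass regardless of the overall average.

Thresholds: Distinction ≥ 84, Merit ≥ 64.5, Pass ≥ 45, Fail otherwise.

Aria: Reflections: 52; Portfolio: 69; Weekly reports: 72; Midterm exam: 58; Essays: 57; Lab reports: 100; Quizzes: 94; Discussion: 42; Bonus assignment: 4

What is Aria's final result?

Merit

Essays score 57 ≥ 50: minimum met.
Weighted total:
  Reflections 52 × 0.05 = 2.6
  Portfolio 69 × 0.12 = 8.28
  Weekly reports 72 × 0.12 = 8.64
  Midterm exam 58 × 0.13 = 7.54
  Essays 57 × 0.34 = 19.38
  Lab reports 100 × 0.1 = 10
  Quizzes 94 × 0.05 = 4.7
  Discussion 42 × 0.09 = 3.78
Sum = 64.92
Bonus assignment: 64.92 + 4 = 68.92
68.92 is ≥ 64.5 and < 84 → Merit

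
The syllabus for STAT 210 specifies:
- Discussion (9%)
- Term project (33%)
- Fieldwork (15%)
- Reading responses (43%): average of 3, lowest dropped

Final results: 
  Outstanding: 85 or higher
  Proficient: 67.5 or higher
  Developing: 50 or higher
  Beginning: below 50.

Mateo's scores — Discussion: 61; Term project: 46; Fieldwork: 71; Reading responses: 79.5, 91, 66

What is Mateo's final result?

Reading responses: drop 66 → average of remaining 2 = 170.5/2 = 85.25
Weighted total:
  Discussion 61 × 0.09 = 5.49
  Term project 46 × 0.33 = 15.18
  Fieldwork 71 × 0.15 = 10.65
  Reading responses 85.25 × 0.43 = 36.6575
Sum = 67.9775
67.9775 is ≥ 67.5 and < 85 → Proficient

Proficient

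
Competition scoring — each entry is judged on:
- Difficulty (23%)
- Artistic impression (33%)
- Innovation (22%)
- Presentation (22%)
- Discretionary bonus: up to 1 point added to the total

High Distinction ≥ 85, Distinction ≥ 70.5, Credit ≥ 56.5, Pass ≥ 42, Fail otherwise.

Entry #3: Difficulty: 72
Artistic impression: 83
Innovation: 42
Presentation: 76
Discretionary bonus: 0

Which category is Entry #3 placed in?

Credit

Weighted total:
  Difficulty 72 × 0.23 = 16.56
  Artistic impression 83 × 0.33 = 27.39
  Innovation 42 × 0.22 = 9.24
  Presentation 76 × 0.22 = 16.72
Sum = 69.91
Discretionary bonus: 69.91 + 0 = 69.91
69.91 is ≥ 56.5 and < 70.5 → Credit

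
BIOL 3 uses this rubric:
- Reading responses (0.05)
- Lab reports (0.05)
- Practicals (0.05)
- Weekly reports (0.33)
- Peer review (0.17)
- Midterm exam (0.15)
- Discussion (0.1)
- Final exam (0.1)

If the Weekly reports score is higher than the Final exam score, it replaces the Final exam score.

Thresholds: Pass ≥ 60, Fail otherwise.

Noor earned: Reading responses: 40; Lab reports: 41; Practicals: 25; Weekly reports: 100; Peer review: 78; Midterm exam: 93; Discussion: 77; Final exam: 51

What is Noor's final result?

Pass

Weekly reports (100) > Final exam (51), so Final exam counts as 100.
Weighted total:
  Reading responses 40 × 0.05 = 2
  Lab reports 41 × 0.05 = 2.05
  Practicals 25 × 0.05 = 1.25
  Weekly reports 100 × 0.33 = 33
  Peer review 78 × 0.17 = 13.26
  Midterm exam 93 × 0.15 = 13.95
  Discussion 77 × 0.1 = 7.7
  Final exam 100 × 0.1 = 10
Sum = 83.21
83.21 ≥ 60 → Pass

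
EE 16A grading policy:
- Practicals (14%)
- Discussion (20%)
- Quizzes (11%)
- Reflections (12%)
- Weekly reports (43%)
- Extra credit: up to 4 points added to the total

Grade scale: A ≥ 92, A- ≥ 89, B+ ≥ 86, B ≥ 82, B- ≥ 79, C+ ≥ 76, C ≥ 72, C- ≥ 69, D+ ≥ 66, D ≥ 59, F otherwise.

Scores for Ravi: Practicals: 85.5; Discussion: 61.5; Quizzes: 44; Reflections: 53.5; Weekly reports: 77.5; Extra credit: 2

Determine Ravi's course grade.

C-

Weighted total:
  Practicals 85.5 × 0.14 = 11.97
  Discussion 61.5 × 0.2 = 12.3
  Quizzes 44 × 0.11 = 4.84
  Reflections 53.5 × 0.12 = 6.42
  Weekly reports 77.5 × 0.43 = 33.325
Sum = 68.855
Extra credit: 68.855 + 2 = 70.855
70.855 is ≥ 69 and < 72 → C-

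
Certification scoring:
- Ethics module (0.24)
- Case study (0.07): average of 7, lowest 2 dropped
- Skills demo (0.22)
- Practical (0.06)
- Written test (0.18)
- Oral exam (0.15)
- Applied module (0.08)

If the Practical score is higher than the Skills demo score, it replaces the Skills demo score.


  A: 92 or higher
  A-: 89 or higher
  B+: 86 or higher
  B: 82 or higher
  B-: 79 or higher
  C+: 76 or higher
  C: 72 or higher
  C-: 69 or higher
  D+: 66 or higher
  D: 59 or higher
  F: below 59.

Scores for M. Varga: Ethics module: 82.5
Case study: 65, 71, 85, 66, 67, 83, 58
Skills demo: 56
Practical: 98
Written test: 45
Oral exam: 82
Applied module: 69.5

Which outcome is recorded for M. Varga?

C+

Case study: drop 58, 65 → average of remaining 5 = 372/5 = 74.4
Practical (98) > Skills demo (56), so Skills demo counts as 98.
Weighted total:
  Ethics module 82.5 × 0.24 = 19.8
  Case study 74.4 × 0.07 = 5.208
  Skills demo 98 × 0.22 = 21.56
  Practical 98 × 0.06 = 5.88
  Written test 45 × 0.18 = 8.1
  Oral exam 82 × 0.15 = 12.3
  Applied module 69.5 × 0.08 = 5.56
Sum = 78.408
78.408 is ≥ 76 and < 79 → C+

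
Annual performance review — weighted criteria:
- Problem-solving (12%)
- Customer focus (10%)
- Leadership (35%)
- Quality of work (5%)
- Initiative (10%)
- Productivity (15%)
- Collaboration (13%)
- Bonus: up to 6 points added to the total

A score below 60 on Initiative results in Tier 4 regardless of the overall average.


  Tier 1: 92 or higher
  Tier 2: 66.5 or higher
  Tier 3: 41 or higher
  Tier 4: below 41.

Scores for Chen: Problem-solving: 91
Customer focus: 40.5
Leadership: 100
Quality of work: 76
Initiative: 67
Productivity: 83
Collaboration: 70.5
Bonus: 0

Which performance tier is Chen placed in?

Tier 2

Initiative score 67 ≥ 60: minimum met.
Weighted total:
  Problem-solving 91 × 0.12 = 10.92
  Customer focus 40.5 × 0.1 = 4.05
  Leadership 100 × 0.35 = 35
  Quality of work 76 × 0.05 = 3.8
  Initiative 67 × 0.1 = 6.7
  Productivity 83 × 0.15 = 12.45
  Collaboration 70.5 × 0.13 = 9.165
Sum = 82.085
Bonus: 82.085 + 0 = 82.085
82.085 is ≥ 66.5 and < 92 → Tier 2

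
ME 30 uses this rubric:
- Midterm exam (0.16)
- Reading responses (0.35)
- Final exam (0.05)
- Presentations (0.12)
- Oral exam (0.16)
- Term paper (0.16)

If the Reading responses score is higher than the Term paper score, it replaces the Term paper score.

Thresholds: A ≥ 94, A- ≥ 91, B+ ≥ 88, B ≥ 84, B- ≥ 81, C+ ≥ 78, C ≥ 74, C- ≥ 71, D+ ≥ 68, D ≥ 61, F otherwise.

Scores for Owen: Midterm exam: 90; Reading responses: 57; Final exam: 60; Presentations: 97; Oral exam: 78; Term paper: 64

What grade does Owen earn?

Reading responses (57) ≤ Term paper (64), so Term paper stays at 64.
Weighted total:
  Midterm exam 90 × 0.16 = 14.4
  Reading responses 57 × 0.35 = 19.95
  Final exam 60 × 0.05 = 3
  Presentations 97 × 0.12 = 11.64
  Oral exam 78 × 0.16 = 12.48
  Term paper 64 × 0.16 = 10.24
Sum = 71.71
71.71 is ≥ 71 and < 74 → C-

C-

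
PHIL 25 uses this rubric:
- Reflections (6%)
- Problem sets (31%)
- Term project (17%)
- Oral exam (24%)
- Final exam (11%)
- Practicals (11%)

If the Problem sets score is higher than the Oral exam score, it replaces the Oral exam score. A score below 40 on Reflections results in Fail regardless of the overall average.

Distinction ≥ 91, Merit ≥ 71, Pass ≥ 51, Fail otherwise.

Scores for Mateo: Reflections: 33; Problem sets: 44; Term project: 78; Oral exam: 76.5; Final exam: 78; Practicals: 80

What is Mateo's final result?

Fail

Problem sets (44) ≤ Oral exam (76.5), so Oral exam stays at 76.5.
Reflections score 33 < 40: minimum not met.
Weighted total:
  Reflections 33 × 0.06 = 1.98
  Problem sets 44 × 0.31 = 13.64
  Term project 78 × 0.17 = 13.26
  Oral exam 76.5 × 0.24 = 18.36
  Final exam 78 × 0.11 = 8.58
  Practicals 80 × 0.11 = 8.8
Sum = 64.62
Because the Reflections minimum was not met, the result is Fail.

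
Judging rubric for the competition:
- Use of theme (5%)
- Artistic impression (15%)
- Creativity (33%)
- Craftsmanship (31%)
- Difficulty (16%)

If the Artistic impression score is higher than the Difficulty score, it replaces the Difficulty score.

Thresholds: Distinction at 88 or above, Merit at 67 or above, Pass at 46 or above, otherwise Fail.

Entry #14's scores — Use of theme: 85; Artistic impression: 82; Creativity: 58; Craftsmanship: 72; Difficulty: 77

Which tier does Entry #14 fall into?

Artistic impression (82) > Difficulty (77), so Difficulty counts as 82.
Weighted total:
  Use of theme 85 × 0.05 = 4.25
  Artistic impression 82 × 0.15 = 12.3
  Creativity 58 × 0.33 = 19.14
  Craftsmanship 72 × 0.31 = 22.32
  Difficulty 82 × 0.16 = 13.12
Sum = 71.13
71.13 is ≥ 67 and < 88 → Merit

Merit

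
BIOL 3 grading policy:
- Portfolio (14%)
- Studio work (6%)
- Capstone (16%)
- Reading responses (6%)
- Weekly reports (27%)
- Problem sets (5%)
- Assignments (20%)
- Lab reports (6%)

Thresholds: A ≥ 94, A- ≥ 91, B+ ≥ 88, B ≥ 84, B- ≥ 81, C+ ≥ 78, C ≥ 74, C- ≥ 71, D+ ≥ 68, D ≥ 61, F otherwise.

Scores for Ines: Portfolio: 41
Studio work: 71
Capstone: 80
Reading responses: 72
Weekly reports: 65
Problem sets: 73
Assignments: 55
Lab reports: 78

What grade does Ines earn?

D

Weighted total:
  Portfolio 41 × 0.14 = 5.74
  Studio work 71 × 0.06 = 4.26
  Capstone 80 × 0.16 = 12.8
  Reading responses 72 × 0.06 = 4.32
  Weekly reports 65 × 0.27 = 17.55
  Problem sets 73 × 0.05 = 3.65
  Assignments 55 × 0.2 = 11
  Lab reports 78 × 0.06 = 4.68
Sum = 64
64 is ≥ 61 and < 68 → D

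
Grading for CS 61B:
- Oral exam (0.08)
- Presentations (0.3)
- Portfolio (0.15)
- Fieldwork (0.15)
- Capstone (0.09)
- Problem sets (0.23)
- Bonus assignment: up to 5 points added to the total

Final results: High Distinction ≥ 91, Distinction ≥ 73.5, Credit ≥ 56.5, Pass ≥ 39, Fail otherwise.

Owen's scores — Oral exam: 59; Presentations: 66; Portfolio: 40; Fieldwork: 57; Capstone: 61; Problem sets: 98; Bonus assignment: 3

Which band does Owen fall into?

Weighted total:
  Oral exam 59 × 0.08 = 4.72
  Presentations 66 × 0.3 = 19.8
  Portfolio 40 × 0.15 = 6
  Fieldwork 57 × 0.15 = 8.55
  Capstone 61 × 0.09 = 5.49
  Problem sets 98 × 0.23 = 22.54
Sum = 67.1
Bonus assignment: 67.1 + 3 = 70.1
70.1 is ≥ 56.5 and < 73.5 → Credit

Credit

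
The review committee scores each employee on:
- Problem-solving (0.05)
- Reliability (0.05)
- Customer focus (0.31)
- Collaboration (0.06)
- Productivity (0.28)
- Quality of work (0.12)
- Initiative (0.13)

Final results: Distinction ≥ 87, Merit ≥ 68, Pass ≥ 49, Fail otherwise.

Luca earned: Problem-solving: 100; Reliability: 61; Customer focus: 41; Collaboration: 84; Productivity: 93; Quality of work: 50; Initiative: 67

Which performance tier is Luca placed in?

Weighted total:
  Problem-solving 100 × 0.05 = 5
  Reliability 61 × 0.05 = 3.05
  Customer focus 41 × 0.31 = 12.71
  Collaboration 84 × 0.06 = 5.04
  Productivity 93 × 0.28 = 26.04
  Quality of work 50 × 0.12 = 6
  Initiative 67 × 0.13 = 8.71
Sum = 66.55
66.55 is ≥ 49 and < 68 → Pass

Pass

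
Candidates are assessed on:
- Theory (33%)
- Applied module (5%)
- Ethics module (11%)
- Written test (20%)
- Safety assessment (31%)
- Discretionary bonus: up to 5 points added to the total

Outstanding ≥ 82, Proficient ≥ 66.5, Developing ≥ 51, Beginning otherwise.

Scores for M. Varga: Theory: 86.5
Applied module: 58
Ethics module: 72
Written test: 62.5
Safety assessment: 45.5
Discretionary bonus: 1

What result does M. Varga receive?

Proficient

Weighted total:
  Theory 86.5 × 0.33 = 28.545
  Applied module 58 × 0.05 = 2.9
  Ethics module 72 × 0.11 = 7.92
  Written test 62.5 × 0.2 = 12.5
  Safety assessment 45.5 × 0.31 = 14.105
Sum = 65.97
Discretionary bonus: 65.97 + 1 = 66.97
66.97 is ≥ 66.5 and < 82 → Proficient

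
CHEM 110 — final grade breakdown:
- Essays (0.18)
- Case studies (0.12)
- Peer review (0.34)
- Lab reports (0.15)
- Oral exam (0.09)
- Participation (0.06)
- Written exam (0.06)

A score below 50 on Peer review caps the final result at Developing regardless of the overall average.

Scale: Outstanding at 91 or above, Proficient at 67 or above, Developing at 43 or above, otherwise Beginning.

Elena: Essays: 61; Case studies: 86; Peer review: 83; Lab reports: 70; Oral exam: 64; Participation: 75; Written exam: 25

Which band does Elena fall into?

Peer review score 83 ≥ 50: minimum met.
Weighted total:
  Essays 61 × 0.18 = 10.98
  Case studies 86 × 0.12 = 10.32
  Peer review 83 × 0.34 = 28.22
  Lab reports 70 × 0.15 = 10.5
  Oral exam 64 × 0.09 = 5.76
  Participation 75 × 0.06 = 4.5
  Written exam 25 × 0.06 = 1.5
Sum = 71.78
71.78 is ≥ 67 and < 91 → Proficient

Proficient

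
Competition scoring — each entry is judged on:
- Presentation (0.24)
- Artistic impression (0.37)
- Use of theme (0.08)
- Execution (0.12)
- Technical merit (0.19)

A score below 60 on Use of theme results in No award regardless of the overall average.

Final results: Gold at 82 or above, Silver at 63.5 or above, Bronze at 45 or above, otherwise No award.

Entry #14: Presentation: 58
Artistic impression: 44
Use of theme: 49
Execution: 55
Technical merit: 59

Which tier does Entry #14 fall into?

Use of theme score 49 < 60: minimum not met.
Weighted total:
  Presentation 58 × 0.24 = 13.92
  Artistic impression 44 × 0.37 = 16.28
  Use of theme 49 × 0.08 = 3.92
  Execution 55 × 0.12 = 6.6
  Technical merit 59 × 0.19 = 11.21
Sum = 51.93
Because the Use of theme minimum was not met, the result is No award.

No award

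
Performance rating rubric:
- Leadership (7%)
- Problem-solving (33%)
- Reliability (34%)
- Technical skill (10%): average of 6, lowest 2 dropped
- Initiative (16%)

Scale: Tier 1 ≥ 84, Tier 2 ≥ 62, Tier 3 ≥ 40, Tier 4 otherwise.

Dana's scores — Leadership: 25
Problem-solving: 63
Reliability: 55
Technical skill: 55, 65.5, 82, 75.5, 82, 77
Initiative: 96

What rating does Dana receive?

Technical skill: drop 55, 65.5 → average of remaining 4 = 316.5/4 = 79.125
Weighted total:
  Leadership 25 × 0.07 = 1.75
  Problem-solving 63 × 0.33 = 20.79
  Reliability 55 × 0.34 = 18.7
  Technical skill 79.125 × 0.1 = 7.9125
  Initiative 96 × 0.16 = 15.36
Sum = 64.5125
64.5125 is ≥ 62 and < 84 → Tier 2

Tier 2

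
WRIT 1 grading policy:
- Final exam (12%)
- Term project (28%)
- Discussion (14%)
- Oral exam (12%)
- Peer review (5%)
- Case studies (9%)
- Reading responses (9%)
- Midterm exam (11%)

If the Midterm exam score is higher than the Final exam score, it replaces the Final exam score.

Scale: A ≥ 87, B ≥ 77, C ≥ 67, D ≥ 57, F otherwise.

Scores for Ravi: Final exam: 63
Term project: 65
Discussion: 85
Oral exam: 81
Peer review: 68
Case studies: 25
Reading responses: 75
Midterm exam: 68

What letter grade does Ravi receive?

C

Midterm exam (68) > Final exam (63), so Final exam counts as 68.
Weighted total:
  Final exam 68 × 0.12 = 8.16
  Term project 65 × 0.28 = 18.2
  Discussion 85 × 0.14 = 11.9
  Oral exam 81 × 0.12 = 9.72
  Peer review 68 × 0.05 = 3.4
  Case studies 25 × 0.09 = 2.25
  Reading responses 75 × 0.09 = 6.75
  Midterm exam 68 × 0.11 = 7.48
Sum = 67.86
67.86 is ≥ 67 and < 77 → C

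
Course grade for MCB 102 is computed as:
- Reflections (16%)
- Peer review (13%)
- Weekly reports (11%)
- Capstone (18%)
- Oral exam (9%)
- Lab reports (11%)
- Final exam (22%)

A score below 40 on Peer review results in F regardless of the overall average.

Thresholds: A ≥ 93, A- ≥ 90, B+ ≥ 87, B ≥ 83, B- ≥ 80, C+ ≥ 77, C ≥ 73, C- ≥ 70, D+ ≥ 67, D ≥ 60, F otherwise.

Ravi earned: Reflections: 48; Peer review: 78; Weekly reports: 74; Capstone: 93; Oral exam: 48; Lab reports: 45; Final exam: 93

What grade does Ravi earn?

Peer review score 78 ≥ 40: minimum met.
Weighted total:
  Reflections 48 × 0.16 = 7.68
  Peer review 78 × 0.13 = 10.14
  Weekly reports 74 × 0.11 = 8.14
  Capstone 93 × 0.18 = 16.74
  Oral exam 48 × 0.09 = 4.32
  Lab reports 45 × 0.11 = 4.95
  Final exam 93 × 0.22 = 20.46
Sum = 72.43
72.43 is ≥ 70 and < 73 → C-

C-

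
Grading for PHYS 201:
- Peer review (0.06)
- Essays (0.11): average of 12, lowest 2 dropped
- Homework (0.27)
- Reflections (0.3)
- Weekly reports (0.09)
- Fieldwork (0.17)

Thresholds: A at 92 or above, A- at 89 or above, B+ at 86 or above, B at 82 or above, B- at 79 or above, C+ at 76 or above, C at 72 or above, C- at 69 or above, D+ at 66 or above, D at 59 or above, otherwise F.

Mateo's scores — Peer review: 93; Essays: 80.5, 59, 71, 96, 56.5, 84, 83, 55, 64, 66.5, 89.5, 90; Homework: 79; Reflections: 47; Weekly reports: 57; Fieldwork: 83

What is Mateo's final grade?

Essays: drop 55, 56.5 → average of remaining 10 = 783.5/10 = 78.35
Weighted total:
  Peer review 93 × 0.06 = 5.58
  Essays 78.35 × 0.11 = 8.6185
  Homework 79 × 0.27 = 21.33
  Reflections 47 × 0.3 = 14.1
  Weekly reports 57 × 0.09 = 5.13
  Fieldwork 83 × 0.17 = 14.11
Sum = 68.8685
68.8685 is ≥ 66 and < 69 → D+

D+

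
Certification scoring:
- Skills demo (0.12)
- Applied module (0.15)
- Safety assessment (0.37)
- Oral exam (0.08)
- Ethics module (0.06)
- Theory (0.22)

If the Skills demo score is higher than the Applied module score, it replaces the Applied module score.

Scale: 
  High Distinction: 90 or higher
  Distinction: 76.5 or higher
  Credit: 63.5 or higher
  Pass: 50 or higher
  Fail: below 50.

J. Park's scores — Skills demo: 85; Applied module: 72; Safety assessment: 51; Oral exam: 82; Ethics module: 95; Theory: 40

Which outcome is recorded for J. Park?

Skills demo (85) > Applied module (72), so Applied module counts as 85.
Weighted total:
  Skills demo 85 × 0.12 = 10.2
  Applied module 85 × 0.15 = 12.75
  Safety assessment 51 × 0.37 = 18.87
  Oral exam 82 × 0.08 = 6.56
  Ethics module 95 × 0.06 = 5.7
  Theory 40 × 0.22 = 8.8
Sum = 62.88
62.88 is ≥ 50 and < 63.5 → Pass

Pass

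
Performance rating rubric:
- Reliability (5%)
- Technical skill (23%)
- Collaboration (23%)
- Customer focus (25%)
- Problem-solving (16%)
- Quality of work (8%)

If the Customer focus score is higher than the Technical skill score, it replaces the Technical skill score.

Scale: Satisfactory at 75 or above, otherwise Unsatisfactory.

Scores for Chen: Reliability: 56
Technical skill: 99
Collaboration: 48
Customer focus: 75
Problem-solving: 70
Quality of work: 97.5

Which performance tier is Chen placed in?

Customer focus (75) ≤ Technical skill (99), so Technical skill stays at 99.
Weighted total:
  Reliability 56 × 0.05 = 2.8
  Technical skill 99 × 0.23 = 22.77
  Collaboration 48 × 0.23 = 11.04
  Customer focus 75 × 0.25 = 18.75
  Problem-solving 70 × 0.16 = 11.2
  Quality of work 97.5 × 0.08 = 7.8
Sum = 74.36
74.36 < 75 → Unsatisfactory

Unsatisfactory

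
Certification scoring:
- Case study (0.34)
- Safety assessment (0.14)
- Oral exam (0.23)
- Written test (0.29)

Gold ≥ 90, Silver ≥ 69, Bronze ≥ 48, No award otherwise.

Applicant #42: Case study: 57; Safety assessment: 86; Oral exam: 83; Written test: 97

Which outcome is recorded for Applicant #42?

Weighted total:
  Case study 57 × 0.34 = 19.38
  Safety assessment 86 × 0.14 = 12.04
  Oral exam 83 × 0.23 = 19.09
  Written test 97 × 0.29 = 28.13
Sum = 78.64
78.64 is ≥ 69 and < 90 → Silver

Silver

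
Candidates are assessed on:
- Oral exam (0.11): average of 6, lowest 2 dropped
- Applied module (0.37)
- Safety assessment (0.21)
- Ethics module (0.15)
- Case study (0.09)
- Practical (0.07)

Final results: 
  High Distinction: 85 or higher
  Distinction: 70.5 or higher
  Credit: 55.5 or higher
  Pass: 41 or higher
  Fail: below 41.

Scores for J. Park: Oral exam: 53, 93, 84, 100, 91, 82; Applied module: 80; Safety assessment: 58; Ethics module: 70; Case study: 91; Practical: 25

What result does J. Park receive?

Distinction

Oral exam: drop 53, 82 → average of remaining 4 = 368/4 = 92
Weighted total:
  Oral exam 92 × 0.11 = 10.12
  Applied module 80 × 0.37 = 29.6
  Safety assessment 58 × 0.21 = 12.18
  Ethics module 70 × 0.15 = 10.5
  Case study 91 × 0.09 = 8.19
  Practical 25 × 0.07 = 1.75
Sum = 72.34
72.34 is ≥ 70.5 and < 85 → Distinction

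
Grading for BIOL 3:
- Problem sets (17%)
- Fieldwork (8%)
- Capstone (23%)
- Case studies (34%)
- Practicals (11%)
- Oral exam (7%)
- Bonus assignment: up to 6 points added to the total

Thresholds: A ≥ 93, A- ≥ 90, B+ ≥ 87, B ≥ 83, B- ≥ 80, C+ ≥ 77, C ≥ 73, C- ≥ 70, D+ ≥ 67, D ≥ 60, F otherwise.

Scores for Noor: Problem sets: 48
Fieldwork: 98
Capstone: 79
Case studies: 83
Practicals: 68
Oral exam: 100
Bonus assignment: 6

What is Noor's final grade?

Weighted total:
  Problem sets 48 × 0.17 = 8.16
  Fieldwork 98 × 0.08 = 7.84
  Capstone 79 × 0.23 = 18.17
  Case studies 83 × 0.34 = 28.22
  Practicals 68 × 0.11 = 7.48
  Oral exam 100 × 0.07 = 7
Sum = 76.87
Bonus assignment: 76.87 + 6 = 82.87
82.87 is ≥ 80 and < 83 → B-

B-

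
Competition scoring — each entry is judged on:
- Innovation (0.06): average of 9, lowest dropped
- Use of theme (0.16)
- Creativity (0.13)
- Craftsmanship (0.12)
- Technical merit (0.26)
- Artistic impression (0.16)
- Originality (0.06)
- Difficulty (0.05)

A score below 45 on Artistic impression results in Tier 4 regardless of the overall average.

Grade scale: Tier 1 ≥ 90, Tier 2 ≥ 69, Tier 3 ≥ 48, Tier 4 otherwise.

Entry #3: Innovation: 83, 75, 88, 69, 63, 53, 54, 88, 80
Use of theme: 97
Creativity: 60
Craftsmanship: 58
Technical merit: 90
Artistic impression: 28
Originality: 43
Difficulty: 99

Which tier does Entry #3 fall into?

Tier 4

Innovation: drop 53 → average of remaining 8 = 600/8 = 75
Artistic impression score 28 < 45: minimum not met.
Weighted total:
  Innovation 75 × 0.06 = 4.5
  Use of theme 97 × 0.16 = 15.52
  Creativity 60 × 0.13 = 7.8
  Craftsmanship 58 × 0.12 = 6.96
  Technical merit 90 × 0.26 = 23.4
  Artistic impression 28 × 0.16 = 4.48
  Originality 43 × 0.06 = 2.58
  Difficulty 99 × 0.05 = 4.95
Sum = 70.19
Because the Artistic impression minimum was not met, the result is Tier 4.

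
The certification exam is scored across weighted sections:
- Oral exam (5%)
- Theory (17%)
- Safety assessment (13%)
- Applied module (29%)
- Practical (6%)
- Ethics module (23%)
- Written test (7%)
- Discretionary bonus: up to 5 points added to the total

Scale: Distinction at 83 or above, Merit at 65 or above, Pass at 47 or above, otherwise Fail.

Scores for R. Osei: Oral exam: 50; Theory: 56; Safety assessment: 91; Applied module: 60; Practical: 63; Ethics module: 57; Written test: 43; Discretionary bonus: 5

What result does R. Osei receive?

Merit

Weighted total:
  Oral exam 50 × 0.05 = 2.5
  Theory 56 × 0.17 = 9.52
  Safety assessment 91 × 0.13 = 11.83
  Applied module 60 × 0.29 = 17.4
  Practical 63 × 0.06 = 3.78
  Ethics module 57 × 0.23 = 13.11
  Written test 43 × 0.07 = 3.01
Sum = 61.15
Discretionary bonus: 61.15 + 5 = 66.15
66.15 is ≥ 65 and < 83 → Merit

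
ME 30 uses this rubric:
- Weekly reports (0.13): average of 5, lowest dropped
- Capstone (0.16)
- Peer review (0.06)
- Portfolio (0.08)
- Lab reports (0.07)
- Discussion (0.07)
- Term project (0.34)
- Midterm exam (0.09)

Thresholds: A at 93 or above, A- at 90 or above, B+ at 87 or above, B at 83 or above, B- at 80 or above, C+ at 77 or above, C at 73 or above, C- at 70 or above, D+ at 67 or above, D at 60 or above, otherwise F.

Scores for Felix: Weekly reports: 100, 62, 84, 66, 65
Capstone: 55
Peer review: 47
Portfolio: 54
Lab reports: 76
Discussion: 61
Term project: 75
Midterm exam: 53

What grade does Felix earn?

Weekly reports: drop 62 → average of remaining 4 = 315/4 = 78.75
Weighted total:
  Weekly reports 78.75 × 0.13 = 10.2375
  Capstone 55 × 0.16 = 8.8
  Peer review 47 × 0.06 = 2.82
  Portfolio 54 × 0.08 = 4.32
  Lab reports 76 × 0.07 = 5.32
  Discussion 61 × 0.07 = 4.27
  Term project 75 × 0.34 = 25.5
  Midterm exam 53 × 0.09 = 4.77
Sum = 66.0375
66.0375 is ≥ 60 and < 67 → D

D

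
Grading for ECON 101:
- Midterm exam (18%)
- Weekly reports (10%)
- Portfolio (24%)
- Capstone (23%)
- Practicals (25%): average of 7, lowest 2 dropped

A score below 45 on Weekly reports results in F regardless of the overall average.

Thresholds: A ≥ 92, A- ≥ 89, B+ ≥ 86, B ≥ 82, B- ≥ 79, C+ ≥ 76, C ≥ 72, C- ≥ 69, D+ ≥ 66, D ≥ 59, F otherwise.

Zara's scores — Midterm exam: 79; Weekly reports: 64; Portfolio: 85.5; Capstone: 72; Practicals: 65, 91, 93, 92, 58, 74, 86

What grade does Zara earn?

B-

Practicals: drop 58, 65 → average of remaining 5 = 436/5 = 87.2
Weekly reports score 64 ≥ 45: minimum met.
Weighted total:
  Midterm exam 79 × 0.18 = 14.22
  Weekly reports 64 × 0.1 = 6.4
  Portfolio 85.5 × 0.24 = 20.52
  Capstone 72 × 0.23 = 16.56
  Practicals 87.2 × 0.25 = 21.8
Sum = 79.5
79.5 is ≥ 79 and < 82 → B-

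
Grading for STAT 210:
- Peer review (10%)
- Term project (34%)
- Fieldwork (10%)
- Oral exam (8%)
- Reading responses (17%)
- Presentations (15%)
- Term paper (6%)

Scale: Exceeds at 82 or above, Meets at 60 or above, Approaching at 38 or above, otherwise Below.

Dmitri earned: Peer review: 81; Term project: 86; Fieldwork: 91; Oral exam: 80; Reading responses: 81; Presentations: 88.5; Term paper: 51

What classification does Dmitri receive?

Weighted total:
  Peer review 81 × 0.1 = 8.1
  Term project 86 × 0.34 = 29.24
  Fieldwork 91 × 0.1 = 9.1
  Oral exam 80 × 0.08 = 6.4
  Reading responses 81 × 0.17 = 13.77
  Presentations 88.5 × 0.15 = 13.275
  Term paper 51 × 0.06 = 3.06
Sum = 82.945
82.945 ≥ 82 → Exceeds

Exceeds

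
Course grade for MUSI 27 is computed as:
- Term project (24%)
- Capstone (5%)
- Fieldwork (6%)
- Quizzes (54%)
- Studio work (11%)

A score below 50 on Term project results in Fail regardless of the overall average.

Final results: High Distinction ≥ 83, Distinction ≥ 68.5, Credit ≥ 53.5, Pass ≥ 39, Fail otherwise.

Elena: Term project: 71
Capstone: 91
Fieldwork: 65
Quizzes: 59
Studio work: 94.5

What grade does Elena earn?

Term project score 71 ≥ 50: minimum met.
Weighted total:
  Term project 71 × 0.24 = 17.04
  Capstone 91 × 0.05 = 4.55
  Fieldwork 65 × 0.06 = 3.9
  Quizzes 59 × 0.54 = 31.86
  Studio work 94.5 × 0.11 = 10.395
Sum = 67.745
67.745 is ≥ 53.5 and < 68.5 → Credit

Credit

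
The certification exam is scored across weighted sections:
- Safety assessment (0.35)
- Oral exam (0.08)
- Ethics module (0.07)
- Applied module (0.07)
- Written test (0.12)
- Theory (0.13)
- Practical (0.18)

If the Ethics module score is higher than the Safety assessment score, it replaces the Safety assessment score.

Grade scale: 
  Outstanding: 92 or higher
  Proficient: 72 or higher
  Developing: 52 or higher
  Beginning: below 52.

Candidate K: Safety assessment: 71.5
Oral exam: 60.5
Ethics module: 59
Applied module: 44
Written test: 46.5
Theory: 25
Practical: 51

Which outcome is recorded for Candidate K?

Ethics module (59) ≤ Safety assessment (71.5), so Safety assessment stays at 71.5.
Weighted total:
  Safety assessment 71.5 × 0.35 = 25.025
  Oral exam 60.5 × 0.08 = 4.84
  Ethics module 59 × 0.07 = 4.13
  Applied module 44 × 0.07 = 3.08
  Written test 46.5 × 0.12 = 5.58
  Theory 25 × 0.13 = 3.25
  Practical 51 × 0.18 = 9.18
Sum = 55.085
55.085 is ≥ 52 and < 72 → Developing

Developing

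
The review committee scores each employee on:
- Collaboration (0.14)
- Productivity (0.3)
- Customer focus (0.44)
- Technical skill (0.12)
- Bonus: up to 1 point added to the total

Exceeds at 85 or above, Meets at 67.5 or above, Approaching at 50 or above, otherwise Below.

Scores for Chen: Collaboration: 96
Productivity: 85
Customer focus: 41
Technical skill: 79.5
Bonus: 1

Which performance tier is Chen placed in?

Meets

Weighted total:
  Collaboration 96 × 0.14 = 13.44
  Productivity 85 × 0.3 = 25.5
  Customer focus 41 × 0.44 = 18.04
  Technical skill 79.5 × 0.12 = 9.54
Sum = 66.52
Bonus: 66.52 + 1 = 67.52
67.52 is ≥ 67.5 and < 85 → Meets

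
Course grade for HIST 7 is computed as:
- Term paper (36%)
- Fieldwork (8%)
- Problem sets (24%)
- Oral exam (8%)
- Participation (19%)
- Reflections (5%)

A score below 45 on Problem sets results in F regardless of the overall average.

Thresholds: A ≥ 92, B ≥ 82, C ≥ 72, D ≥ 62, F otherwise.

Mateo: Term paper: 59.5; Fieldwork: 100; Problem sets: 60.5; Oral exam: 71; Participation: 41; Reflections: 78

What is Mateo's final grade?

F

Problem sets score 60.5 ≥ 45: minimum met.
Weighted total:
  Term paper 59.5 × 0.36 = 21.42
  Fieldwork 100 × 0.08 = 8
  Problem sets 60.5 × 0.24 = 14.52
  Oral exam 71 × 0.08 = 5.68
  Participation 41 × 0.19 = 7.79
  Reflections 78 × 0.05 = 3.9
Sum = 61.31
61.31 < 62 → F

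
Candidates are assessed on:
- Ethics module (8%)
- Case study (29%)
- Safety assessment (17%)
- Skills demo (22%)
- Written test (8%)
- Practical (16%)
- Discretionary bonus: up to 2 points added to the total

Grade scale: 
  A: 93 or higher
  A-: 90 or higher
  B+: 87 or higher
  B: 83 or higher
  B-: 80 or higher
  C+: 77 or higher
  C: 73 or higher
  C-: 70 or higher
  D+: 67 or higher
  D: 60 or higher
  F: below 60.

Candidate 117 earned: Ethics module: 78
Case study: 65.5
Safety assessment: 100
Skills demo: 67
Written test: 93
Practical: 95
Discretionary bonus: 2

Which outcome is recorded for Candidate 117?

Weighted total:
  Ethics module 78 × 0.08 = 6.24
  Case study 65.5 × 0.29 = 18.995
  Safety assessment 100 × 0.17 = 17
  Skills demo 67 × 0.22 = 14.74
  Written test 93 × 0.08 = 7.44
  Practical 95 × 0.16 = 15.2
Sum = 79.615
Discretionary bonus: 79.615 + 2 = 81.615
81.615 is ≥ 80 and < 83 → B-

B-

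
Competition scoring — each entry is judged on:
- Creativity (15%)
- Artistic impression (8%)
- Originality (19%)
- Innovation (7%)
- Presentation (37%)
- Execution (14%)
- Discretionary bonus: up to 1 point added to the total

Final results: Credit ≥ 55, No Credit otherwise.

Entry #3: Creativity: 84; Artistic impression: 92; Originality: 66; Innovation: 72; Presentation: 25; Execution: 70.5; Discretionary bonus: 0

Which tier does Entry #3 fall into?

Credit

Weighted total:
  Creativity 84 × 0.15 = 12.6
  Artistic impression 92 × 0.08 = 7.36
  Originality 66 × 0.19 = 12.54
  Innovation 72 × 0.07 = 5.04
  Presentation 25 × 0.37 = 9.25
  Execution 70.5 × 0.14 = 9.87
Sum = 56.66
Discretionary bonus: 56.66 + 0 = 56.66
56.66 ≥ 55 → Credit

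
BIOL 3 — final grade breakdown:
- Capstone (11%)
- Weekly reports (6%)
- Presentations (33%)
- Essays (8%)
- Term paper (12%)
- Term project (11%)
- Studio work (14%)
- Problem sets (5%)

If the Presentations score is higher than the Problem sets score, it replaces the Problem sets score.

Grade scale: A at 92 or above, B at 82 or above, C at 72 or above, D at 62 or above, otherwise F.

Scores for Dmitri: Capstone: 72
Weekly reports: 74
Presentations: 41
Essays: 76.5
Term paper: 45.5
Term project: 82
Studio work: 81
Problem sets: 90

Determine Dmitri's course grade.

D

Presentations (41) ≤ Problem sets (90), so Problem sets stays at 90.
Weighted total:
  Capstone 72 × 0.11 = 7.92
  Weekly reports 74 × 0.06 = 4.44
  Presentations 41 × 0.33 = 13.53
  Essays 76.5 × 0.08 = 6.12
  Term paper 45.5 × 0.12 = 5.46
  Term project 82 × 0.11 = 9.02
  Studio work 81 × 0.14 = 11.34
  Problem sets 90 × 0.05 = 4.5
Sum = 62.33
62.33 is ≥ 62 and < 72 → D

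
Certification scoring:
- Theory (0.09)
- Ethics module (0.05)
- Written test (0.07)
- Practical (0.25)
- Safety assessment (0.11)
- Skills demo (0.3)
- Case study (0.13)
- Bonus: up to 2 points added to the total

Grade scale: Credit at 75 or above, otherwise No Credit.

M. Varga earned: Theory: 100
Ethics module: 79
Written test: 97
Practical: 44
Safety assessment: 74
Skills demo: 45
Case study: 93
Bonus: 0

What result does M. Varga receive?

No Credit

Weighted total:
  Theory 100 × 0.09 = 9
  Ethics module 79 × 0.05 = 3.95
  Written test 97 × 0.07 = 6.79
  Practical 44 × 0.25 = 11
  Safety assessment 74 × 0.11 = 8.14
  Skills demo 45 × 0.3 = 13.5
  Case study 93 × 0.13 = 12.09
Sum = 64.47
Bonus: 64.47 + 0 = 64.47
64.47 < 75 → No Credit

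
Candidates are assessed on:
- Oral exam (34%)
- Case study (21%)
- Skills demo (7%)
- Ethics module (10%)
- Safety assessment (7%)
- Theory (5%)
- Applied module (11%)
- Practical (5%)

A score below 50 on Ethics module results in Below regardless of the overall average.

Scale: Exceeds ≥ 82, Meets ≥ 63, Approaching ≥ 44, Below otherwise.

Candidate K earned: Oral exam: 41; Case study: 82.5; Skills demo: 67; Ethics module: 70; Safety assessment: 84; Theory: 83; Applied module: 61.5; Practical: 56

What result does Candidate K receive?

Approaching

Ethics module score 70 ≥ 50: minimum met.
Weighted total:
  Oral exam 41 × 0.34 = 13.94
  Case study 82.5 × 0.21 = 17.325
  Skills demo 67 × 0.07 = 4.69
  Ethics module 70 × 0.1 = 7
  Safety assessment 84 × 0.07 = 5.88
  Theory 83 × 0.05 = 4.15
  Applied module 61.5 × 0.11 = 6.765
  Practical 56 × 0.05 = 2.8
Sum = 62.55
62.55 is ≥ 44 and < 63 → Approaching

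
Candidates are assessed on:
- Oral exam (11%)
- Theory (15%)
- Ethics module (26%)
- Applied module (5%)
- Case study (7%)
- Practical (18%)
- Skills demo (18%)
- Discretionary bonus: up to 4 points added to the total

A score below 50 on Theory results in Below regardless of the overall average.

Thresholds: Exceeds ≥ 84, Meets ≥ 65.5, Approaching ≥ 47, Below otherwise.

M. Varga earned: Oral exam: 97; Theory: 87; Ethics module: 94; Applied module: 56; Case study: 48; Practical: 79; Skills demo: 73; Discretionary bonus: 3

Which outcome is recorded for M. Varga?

Theory score 87 ≥ 50: minimum met.
Weighted total:
  Oral exam 97 × 0.11 = 10.67
  Theory 87 × 0.15 = 13.05
  Ethics module 94 × 0.26 = 24.44
  Applied module 56 × 0.05 = 2.8
  Case study 48 × 0.07 = 3.36
  Practical 79 × 0.18 = 14.22
  Skills demo 73 × 0.18 = 13.14
Sum = 81.68
Discretionary bonus: 81.68 + 3 = 84.68
84.68 ≥ 84 → Exceeds

Exceeds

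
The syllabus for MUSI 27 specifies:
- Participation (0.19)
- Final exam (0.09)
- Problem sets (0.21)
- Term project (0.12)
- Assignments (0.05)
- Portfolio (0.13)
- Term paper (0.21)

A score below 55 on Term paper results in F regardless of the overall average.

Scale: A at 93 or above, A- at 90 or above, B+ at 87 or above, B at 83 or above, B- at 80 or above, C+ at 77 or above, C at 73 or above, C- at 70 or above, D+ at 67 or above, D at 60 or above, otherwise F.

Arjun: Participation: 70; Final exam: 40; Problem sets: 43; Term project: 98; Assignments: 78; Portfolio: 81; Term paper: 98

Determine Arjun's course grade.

C-

Term paper score 98 ≥ 55: minimum met.
Weighted total:
  Participation 70 × 0.19 = 13.3
  Final exam 40 × 0.09 = 3.6
  Problem sets 43 × 0.21 = 9.03
  Term project 98 × 0.12 = 11.76
  Assignments 78 × 0.05 = 3.9
  Portfolio 81 × 0.13 = 10.53
  Term paper 98 × 0.21 = 20.58
Sum = 72.7
72.7 is ≥ 70 and < 73 → C-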